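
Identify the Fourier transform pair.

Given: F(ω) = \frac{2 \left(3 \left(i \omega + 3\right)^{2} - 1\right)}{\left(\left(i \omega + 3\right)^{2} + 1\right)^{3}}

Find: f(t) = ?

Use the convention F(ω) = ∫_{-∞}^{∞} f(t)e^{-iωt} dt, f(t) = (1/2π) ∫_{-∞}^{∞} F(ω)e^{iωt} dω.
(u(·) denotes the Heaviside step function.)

f(t) = t^{2} e^{- 3 t} \sin{\left(t \right)} u\left(t\right)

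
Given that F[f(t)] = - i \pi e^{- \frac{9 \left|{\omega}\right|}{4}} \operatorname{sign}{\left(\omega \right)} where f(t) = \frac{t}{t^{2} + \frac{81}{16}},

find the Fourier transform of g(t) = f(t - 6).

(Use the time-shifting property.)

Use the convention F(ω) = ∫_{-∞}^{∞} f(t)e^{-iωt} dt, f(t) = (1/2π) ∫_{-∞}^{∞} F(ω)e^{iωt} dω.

F[g](ω) = - i \pi e^{- 6 i \omega} e^{- \frac{9 \left|{\omega}\right|}{4}} \operatorname{sign}{\left(\omega \right)}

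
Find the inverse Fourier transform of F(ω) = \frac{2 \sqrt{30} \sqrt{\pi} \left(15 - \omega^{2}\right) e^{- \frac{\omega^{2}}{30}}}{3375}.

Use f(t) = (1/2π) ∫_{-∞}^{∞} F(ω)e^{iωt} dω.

f(t) = 2 t^{2} e^{- \frac{15 t^{2}}{2}}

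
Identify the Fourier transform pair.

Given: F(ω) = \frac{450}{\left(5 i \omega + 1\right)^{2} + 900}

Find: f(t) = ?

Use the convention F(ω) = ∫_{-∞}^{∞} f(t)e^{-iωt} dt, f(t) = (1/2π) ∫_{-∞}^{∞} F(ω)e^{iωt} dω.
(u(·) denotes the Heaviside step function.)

f(t) = 3 e^{- \frac{t}{5}} \sin{\left(6 t \right)} u\left(t\right)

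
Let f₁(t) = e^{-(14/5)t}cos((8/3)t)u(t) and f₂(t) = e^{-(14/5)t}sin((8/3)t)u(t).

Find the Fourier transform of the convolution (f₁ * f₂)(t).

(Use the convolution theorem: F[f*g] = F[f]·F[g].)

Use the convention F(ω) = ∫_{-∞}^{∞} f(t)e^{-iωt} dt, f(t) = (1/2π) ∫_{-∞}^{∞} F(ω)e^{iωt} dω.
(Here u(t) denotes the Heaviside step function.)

F[f₁*f₂](ω) = \frac{27000 \left(5 i \omega + 14\right)}{\left(9 \left(5 i \omega + 14\right)^{2} + 1600\right)^{2}}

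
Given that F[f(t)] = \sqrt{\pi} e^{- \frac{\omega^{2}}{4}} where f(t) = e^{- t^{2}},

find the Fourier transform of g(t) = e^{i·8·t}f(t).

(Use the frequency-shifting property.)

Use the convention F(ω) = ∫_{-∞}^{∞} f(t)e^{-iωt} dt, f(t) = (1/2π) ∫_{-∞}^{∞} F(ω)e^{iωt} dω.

F[g](ω) = \sqrt{\pi} e^{- \frac{\left(\omega - 8\right)^{2}}{4}}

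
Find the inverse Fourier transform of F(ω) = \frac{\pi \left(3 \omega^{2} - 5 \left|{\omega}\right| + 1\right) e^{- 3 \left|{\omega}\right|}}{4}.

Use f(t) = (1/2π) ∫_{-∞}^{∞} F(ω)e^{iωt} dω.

f(t) = \frac{2 t^{4}}{\left(t^{2} + 9\right)^{3}}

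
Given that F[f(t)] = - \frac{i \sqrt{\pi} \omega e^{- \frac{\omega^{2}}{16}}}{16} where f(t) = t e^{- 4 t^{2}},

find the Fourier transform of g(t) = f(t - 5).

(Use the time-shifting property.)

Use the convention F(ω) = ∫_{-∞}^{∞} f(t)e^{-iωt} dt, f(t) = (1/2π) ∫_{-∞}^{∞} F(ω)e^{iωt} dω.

F[g](ω) = - \frac{i \sqrt{\pi} \omega e^{- \frac{\omega \left(\omega + 80 i\right)}{16}}}{16}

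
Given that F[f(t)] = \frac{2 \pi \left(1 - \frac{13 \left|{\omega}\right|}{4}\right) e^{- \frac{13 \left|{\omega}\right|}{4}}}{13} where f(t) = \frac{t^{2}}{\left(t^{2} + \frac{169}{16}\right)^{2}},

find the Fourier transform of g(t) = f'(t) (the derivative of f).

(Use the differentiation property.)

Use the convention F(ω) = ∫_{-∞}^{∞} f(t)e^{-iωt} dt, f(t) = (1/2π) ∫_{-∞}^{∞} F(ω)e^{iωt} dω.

F[g](ω) = \frac{i \pi \omega \left(4 - 13 \left|{\omega}\right|\right) e^{- \frac{13 \left|{\omega}\right|}{4}}}{26}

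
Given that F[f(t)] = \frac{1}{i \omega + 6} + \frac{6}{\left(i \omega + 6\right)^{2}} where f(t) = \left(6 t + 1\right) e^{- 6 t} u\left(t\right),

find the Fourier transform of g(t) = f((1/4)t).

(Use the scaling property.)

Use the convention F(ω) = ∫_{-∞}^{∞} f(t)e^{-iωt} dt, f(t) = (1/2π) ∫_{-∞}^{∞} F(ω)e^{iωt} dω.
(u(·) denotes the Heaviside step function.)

F[g](ω) = \frac{4 \left(- i \omega - 3\right)}{4 \omega^{2} - 12 i \omega - 9}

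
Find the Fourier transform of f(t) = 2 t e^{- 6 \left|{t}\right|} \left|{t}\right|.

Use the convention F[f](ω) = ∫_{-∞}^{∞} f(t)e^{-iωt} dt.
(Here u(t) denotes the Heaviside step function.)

F(ω) = \frac{8 i \omega \left(\omega^{2} - 108\right)}{\left(\omega^{2} + 36\right)^{3}}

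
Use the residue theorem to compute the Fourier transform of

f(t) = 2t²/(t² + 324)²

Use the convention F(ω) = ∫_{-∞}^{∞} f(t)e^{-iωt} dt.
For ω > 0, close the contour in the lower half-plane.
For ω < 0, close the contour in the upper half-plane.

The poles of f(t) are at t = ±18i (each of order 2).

Let g(z) = f(z)e^{-iωz}; for large |z| the factor e^{-iωz} decays in the lower half-plane when ω > 0 and in the upper half-plane when ω < 0.

Case ω > 0 (lower half-plane, clockwise contour ⇒ F(ω) = -2πi·ΣRes):
  Res_{z = - 18 i} g(z) = \frac{i \left(1 - 18 \omega\right) e^{- 18 \omega}}{36} (pole of order 2)
  F(ω) = -2πi·ΣRes = \frac{\pi \left(1 - 18 \omega\right) e^{- 18 \omega}}{18}

Case ω < 0 (upper half-plane, counterclockwise contour ⇒ F(ω) = +2πi·ΣRes):
  Res_{z = 18 i} g(z) = \frac{i \left(- 18 \omega - 1\right) e^{18 \omega}}{36} (pole of order 2)
  F(ω) = 2πi·ΣRes = \frac{\pi \left(18 \omega + 1\right) e^{18 \omega}}{18}

Both cases combine into a single formula in |ω|:

F(ω) = \frac{\pi \left(1 - 18 \left|{\omega}\right|\right) e^{- 18 \left|{\omega}\right|}}{18}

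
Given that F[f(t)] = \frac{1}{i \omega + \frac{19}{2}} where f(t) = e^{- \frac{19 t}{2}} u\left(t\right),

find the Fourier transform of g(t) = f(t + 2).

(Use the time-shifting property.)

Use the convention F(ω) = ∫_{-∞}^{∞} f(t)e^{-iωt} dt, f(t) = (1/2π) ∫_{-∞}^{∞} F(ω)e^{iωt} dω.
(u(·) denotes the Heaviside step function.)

F[g](ω) = \frac{2 e^{2 i \omega}}{2 i \omega + 19}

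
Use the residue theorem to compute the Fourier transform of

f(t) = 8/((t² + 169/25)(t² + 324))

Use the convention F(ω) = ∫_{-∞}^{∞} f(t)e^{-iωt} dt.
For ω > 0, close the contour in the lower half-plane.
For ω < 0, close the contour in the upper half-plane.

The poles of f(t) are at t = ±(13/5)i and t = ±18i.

Let g(z) = f(z)e^{-iωz}; for large |z| the factor e^{-iωz} decays in the lower half-plane when ω > 0 and in the upper half-plane when ω < 0.

Case ω > 0 (lower half-plane, clockwise contour ⇒ F(ω) = -2πi·ΣRes):
  Res_{z = - \frac{13 i}{5}} g(z) = \frac{500 i e^{- \frac{13 \omega}{5}}}{103103}
  Res_{z = - 18 i} g(z) = - \frac{50 i e^{- 18 \omega}}{71379}
  F(ω) = -2πi·ΣRes = - \frac{100 \pi e^{- 18 \omega}}{71379} + \frac{1000 \pi e^{- \frac{13 \omega}{5}}}{103103}

Case ω < 0 (upper half-plane, counterclockwise contour ⇒ F(ω) = +2πi·ΣRes):
  Res_{z = \frac{13 i}{5}} g(z) = - \frac{500 i e^{\frac{13 \omega}{5}}}{103103}
  Res_{z = 18 i} g(z) = \frac{50 i e^{18 \omega}}{71379}
  F(ω) = 2πi·ΣRes = \frac{100 \pi \left(90 e^{\frac{13 \omega}{5}} - 13 e^{18 \omega}\right)}{927927}

Both cases combine into a single formula in |ω|:

F(ω) = - \frac{100 \pi e^{- 18 \left|{\omega}\right|}}{71379} + \frac{1000 \pi e^{- \frac{13 \left|{\omega}\right|}{5}}}{103103}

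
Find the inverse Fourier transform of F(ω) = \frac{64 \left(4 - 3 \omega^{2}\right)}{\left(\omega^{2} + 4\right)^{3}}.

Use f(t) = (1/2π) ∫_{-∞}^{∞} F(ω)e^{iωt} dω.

f(t) = 8 t^{2} e^{- 2 \left|{t}\right|}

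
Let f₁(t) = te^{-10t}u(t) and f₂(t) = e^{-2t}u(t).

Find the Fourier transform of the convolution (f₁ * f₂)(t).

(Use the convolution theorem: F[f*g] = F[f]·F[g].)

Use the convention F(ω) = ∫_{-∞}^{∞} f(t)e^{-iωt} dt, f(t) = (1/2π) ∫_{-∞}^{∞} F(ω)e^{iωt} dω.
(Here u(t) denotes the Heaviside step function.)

F[f₁*f₂](ω) = \frac{1}{\left(i \omega + 2\right) \left(i \omega + 10\right)^{2}}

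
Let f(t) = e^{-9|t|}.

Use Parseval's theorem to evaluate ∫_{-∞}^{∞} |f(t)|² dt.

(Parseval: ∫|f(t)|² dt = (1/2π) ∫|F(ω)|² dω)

∫|f(t)|² dt = \frac{1}{9}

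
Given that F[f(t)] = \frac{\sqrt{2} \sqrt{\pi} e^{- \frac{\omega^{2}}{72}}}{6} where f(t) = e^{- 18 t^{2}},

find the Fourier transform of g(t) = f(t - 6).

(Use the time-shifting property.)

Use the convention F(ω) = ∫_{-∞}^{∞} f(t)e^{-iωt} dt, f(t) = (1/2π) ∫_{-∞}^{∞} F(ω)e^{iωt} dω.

F[g](ω) = \frac{\sqrt{2} \sqrt{\pi} e^{- \frac{\omega \left(\omega + 432 i\right)}{72}}}{6}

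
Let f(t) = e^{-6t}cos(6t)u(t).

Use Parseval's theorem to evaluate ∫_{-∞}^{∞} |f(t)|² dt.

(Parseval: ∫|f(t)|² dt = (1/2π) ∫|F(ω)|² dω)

∫|f(t)|² dt = \frac{1}{16}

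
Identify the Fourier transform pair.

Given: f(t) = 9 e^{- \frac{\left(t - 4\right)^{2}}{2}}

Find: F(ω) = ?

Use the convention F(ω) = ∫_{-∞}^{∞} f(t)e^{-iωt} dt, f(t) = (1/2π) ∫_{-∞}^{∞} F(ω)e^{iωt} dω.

F(ω) = 9 \sqrt{2} \sqrt{\pi} e^{- \frac{\omega \left(\omega + 8 i\right)}{2}}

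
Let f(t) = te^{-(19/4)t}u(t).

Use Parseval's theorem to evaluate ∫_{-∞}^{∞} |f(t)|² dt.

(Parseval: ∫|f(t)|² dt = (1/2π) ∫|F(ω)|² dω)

∫|f(t)|² dt = \frac{16}{6859}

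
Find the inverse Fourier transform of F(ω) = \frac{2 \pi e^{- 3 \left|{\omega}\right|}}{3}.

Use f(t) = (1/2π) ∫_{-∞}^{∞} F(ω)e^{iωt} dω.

f(t) = \frac{2}{t^{2} + 9}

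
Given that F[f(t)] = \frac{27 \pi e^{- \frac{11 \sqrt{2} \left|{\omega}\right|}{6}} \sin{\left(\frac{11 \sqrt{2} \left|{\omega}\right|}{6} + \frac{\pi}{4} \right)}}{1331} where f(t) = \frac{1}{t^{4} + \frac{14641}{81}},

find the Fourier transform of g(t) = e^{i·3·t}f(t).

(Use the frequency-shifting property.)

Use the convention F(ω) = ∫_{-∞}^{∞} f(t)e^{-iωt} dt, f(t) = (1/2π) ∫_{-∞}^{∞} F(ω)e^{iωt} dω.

F[g](ω) = \frac{27 \pi e^{- \frac{11 \sqrt{2} \left|{\omega - 3}\right|}{6}} \sin{\left(\frac{11 \sqrt{2} \left|{\omega - 3}\right|}{6} + \frac{\pi}{4} \right)}}{1331}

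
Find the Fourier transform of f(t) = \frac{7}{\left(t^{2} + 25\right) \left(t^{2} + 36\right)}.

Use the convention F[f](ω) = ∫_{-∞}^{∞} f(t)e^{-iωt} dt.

F(ω) = \frac{7 \pi \left(6 e^{\left|{\omega}\right|} - 5\right) e^{- 6 \left|{\omega}\right|}}{330}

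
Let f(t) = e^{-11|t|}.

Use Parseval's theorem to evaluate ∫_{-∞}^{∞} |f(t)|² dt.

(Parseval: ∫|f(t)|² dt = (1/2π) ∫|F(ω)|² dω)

∫|f(t)|² dt = \frac{1}{11}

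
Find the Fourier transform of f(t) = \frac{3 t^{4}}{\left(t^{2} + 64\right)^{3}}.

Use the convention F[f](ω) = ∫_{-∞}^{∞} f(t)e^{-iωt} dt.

F(ω) = \frac{3 \pi \left(64 \omega^{2} - 40 \left|{\omega}\right| + 3\right) e^{- 8 \left|{\omega}\right|}}{64}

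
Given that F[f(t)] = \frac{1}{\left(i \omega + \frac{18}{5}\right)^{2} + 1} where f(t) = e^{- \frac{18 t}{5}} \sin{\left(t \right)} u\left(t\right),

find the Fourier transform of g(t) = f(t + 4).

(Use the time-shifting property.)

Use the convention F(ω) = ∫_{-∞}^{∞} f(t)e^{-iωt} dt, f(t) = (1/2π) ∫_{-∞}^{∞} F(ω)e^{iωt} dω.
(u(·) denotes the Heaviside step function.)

F[g](ω) = \frac{25 e^{4 i \omega}}{\left(5 i \omega + 18\right)^{2} + 25}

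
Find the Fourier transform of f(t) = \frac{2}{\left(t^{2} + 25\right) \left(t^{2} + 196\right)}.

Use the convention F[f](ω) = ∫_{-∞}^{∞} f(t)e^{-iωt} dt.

F(ω) = \frac{\pi \left(14 e^{9 \left|{\omega}\right|} - 5\right) e^{- 14 \left|{\omega}\right|}}{5985}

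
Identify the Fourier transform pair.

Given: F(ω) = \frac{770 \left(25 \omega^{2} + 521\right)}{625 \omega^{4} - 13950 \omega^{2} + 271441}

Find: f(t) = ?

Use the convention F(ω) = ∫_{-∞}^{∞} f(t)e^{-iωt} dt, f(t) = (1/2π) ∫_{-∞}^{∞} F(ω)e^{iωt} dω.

f(t) = 7 e^{- \frac{11 \left|{t}\right|}{5}} \cos{\left(4 \left|{t}\right| \right)}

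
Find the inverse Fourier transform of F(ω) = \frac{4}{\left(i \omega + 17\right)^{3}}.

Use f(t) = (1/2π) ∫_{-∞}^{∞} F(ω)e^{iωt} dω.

f(t) = 2 t^{2} e^{- 17 t} u\left(t\right)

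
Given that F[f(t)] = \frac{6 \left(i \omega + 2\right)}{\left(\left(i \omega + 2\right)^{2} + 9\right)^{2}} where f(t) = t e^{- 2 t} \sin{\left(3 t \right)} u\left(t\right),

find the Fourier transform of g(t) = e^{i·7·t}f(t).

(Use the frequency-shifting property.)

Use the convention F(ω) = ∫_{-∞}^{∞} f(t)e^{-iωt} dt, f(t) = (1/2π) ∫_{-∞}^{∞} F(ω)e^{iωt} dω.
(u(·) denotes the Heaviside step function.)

F[g](ω) = \frac{6 \left(i \left(\omega - 7\right) + 2\right)}{\left(\left(i \left(\omega - 7\right) + 2\right)^{2} + 9\right)^{2}}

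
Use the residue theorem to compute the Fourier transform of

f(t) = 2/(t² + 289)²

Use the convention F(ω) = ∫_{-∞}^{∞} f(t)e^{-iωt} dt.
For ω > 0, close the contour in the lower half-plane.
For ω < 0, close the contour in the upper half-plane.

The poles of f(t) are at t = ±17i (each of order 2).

Let g(z) = f(z)e^{-iωz}; for large |z| the factor e^{-iωz} decays in the lower half-plane when ω > 0 and in the upper half-plane when ω < 0.

Case ω > 0 (lower half-plane, clockwise contour ⇒ F(ω) = -2πi·ΣRes):
  Res_{z = - 17 i} g(z) = \frac{i \left(17 \omega + 1\right) e^{- 17 \omega}}{9826} (pole of order 2)
  F(ω) = -2πi·ΣRes = \frac{\pi \left(17 \omega + 1\right) e^{- 17 \omega}}{4913}

Case ω < 0 (upper half-plane, counterclockwise contour ⇒ F(ω) = +2πi·ΣRes):
  Res_{z = 17 i} g(z) = \frac{i \left(17 \omega - 1\right) e^{17 \omega}}{9826} (pole of order 2)
  F(ω) = 2πi·ΣRes = \frac{\pi \left(1 - 17 \omega\right) e^{17 \omega}}{4913}

Both cases combine into a single formula in |ω|:

F(ω) = \frac{\pi \left(17 \left|{\omega}\right| + 1\right) e^{- 17 \left|{\omega}\right|}}{4913}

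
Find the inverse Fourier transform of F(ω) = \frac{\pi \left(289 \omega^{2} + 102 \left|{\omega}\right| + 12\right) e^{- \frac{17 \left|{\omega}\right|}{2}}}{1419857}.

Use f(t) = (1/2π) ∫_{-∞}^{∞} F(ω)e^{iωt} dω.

f(t) = \frac{1}{\left(t^{2} + \frac{289}{4}\right)^{3}}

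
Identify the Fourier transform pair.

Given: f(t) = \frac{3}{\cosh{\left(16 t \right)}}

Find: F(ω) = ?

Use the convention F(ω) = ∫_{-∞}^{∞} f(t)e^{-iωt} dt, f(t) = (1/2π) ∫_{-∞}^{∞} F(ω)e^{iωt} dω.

F(ω) = \frac{3 \pi}{16 \cosh{\left(\frac{\pi \omega}{32} \right)}}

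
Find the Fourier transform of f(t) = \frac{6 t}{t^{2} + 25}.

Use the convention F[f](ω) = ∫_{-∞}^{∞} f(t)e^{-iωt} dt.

F(ω) = - 6 i \pi e^{- 5 \left|{\omega}\right|} \operatorname{sign}{\left(\omega \right)}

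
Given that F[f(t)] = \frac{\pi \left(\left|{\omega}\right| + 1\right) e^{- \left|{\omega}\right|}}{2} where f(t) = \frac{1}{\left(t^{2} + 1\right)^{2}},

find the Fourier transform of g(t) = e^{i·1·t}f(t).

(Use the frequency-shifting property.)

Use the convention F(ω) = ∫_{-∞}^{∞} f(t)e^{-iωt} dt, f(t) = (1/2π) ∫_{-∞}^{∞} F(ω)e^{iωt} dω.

F[g](ω) = \frac{\pi \left(\left|{\omega - 1}\right| + 1\right) e^{- \left|{\omega - 1}\right|}}{2}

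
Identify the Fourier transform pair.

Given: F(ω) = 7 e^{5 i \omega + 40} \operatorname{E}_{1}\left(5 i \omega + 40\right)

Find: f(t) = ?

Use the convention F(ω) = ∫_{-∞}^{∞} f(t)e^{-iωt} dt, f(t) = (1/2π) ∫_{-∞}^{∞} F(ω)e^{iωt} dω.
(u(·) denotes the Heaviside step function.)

f(t) = \frac{7 e^{- 8 t} u\left(t\right)}{t + 5}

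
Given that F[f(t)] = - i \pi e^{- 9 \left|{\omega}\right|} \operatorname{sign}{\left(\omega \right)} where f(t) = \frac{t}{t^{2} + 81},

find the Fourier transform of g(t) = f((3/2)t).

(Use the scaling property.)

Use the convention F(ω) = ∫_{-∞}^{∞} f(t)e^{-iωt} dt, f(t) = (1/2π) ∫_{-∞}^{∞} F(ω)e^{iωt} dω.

F[g](ω) = - \frac{2 i \pi e^{- 6 \left|{\omega}\right|} \operatorname{sign}{\left(\omega \right)}}{3}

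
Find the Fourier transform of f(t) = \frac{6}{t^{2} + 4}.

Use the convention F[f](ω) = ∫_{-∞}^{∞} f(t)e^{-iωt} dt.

F(ω) = 3 \pi e^{- 2 \left|{\omega}\right|}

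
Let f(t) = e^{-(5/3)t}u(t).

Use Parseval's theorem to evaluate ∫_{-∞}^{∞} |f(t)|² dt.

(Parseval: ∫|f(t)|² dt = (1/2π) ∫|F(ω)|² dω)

∫|f(t)|² dt = \frac{3}{10}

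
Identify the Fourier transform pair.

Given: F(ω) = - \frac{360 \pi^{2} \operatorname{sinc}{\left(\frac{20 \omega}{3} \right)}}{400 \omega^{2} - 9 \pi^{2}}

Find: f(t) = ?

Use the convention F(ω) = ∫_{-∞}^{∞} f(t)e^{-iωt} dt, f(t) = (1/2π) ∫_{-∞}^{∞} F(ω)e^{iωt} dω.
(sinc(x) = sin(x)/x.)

f(t) = 6 \left(\begin{cases} \cos^{2}{\left(\frac{3 \pi t}{40} \right)} & \text{for}\: \left|{t}\right| < \frac{20}{3} \\0 & \text{otherwise} \end{cases}\right)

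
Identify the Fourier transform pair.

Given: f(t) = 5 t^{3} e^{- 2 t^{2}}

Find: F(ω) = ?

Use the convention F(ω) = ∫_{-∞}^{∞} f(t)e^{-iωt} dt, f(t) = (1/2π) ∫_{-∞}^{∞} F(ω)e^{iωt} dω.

F(ω) = \frac{5 \sqrt{2} i \sqrt{\pi} \omega \left(\omega^{2} - 12\right) e^{- \frac{\omega^{2}}{8}}}{128}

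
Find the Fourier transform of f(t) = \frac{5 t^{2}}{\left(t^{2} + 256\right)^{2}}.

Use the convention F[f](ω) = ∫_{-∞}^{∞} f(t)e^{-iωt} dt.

F(ω) = \frac{5 \pi \left(1 - 16 \left|{\omega}\right|\right) e^{- 16 \left|{\omega}\right|}}{32}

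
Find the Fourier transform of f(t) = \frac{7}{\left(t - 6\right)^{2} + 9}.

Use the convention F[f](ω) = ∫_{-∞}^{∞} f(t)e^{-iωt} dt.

F(ω) = \frac{7 \pi e^{- 6 i \omega - 3 \left|{\omega}\right|}}{3}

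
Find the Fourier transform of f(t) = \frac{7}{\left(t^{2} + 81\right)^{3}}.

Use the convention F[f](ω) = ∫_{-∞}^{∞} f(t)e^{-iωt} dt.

F(ω) = \frac{7 \pi \left(27 \omega^{2} + 9 \left|{\omega}\right| + 1\right) e^{- 9 \left|{\omega}\right|}}{157464}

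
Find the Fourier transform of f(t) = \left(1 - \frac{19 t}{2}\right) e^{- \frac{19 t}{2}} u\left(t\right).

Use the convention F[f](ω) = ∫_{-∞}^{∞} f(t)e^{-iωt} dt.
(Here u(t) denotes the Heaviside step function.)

F(ω) = \frac{4 i \omega}{- 4 \omega^{2} + 76 i \omega + 361}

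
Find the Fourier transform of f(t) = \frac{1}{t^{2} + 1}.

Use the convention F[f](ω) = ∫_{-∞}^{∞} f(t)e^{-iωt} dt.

F(ω) = \pi e^{- \left|{\omega}\right|}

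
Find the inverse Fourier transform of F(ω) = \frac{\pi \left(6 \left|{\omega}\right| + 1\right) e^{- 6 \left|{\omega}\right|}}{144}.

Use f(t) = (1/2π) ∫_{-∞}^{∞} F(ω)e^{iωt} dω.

f(t) = \frac{3}{\left(t^{2} + 36\right)^{2}}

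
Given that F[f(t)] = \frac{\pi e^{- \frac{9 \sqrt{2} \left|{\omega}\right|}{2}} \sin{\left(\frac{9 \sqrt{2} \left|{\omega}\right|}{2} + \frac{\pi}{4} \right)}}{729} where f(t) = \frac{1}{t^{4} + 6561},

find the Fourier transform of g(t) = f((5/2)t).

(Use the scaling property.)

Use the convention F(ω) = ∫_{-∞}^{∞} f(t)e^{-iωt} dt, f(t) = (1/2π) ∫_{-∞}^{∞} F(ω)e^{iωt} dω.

F[g](ω) = \frac{2 \pi e^{- \frac{9 \sqrt{2} \left|{\omega}\right|}{5}} \sin{\left(\frac{9 \sqrt{2} \left|{\omega}\right|}{5} + \frac{\pi}{4} \right)}}{3645}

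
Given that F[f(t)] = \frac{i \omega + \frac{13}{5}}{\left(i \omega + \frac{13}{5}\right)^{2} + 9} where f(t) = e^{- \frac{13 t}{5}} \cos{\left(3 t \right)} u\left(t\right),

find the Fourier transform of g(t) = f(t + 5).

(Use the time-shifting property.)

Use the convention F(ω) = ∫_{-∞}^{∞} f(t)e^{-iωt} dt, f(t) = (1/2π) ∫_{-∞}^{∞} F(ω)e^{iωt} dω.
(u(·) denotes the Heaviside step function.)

F[g](ω) = \frac{\left(25 i \omega + 65\right) e^{5 i \omega}}{\left(5 i \omega + 13\right)^{2} + 225}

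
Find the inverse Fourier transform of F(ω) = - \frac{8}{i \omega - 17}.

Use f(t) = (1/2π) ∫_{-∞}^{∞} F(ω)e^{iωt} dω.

f(t) = 8 e^{17 t} u\left(- t\right)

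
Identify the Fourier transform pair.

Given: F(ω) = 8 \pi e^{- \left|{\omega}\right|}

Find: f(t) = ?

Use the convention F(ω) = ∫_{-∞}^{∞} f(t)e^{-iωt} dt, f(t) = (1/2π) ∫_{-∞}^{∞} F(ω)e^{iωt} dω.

f(t) = \frac{8}{t^{2} + 1}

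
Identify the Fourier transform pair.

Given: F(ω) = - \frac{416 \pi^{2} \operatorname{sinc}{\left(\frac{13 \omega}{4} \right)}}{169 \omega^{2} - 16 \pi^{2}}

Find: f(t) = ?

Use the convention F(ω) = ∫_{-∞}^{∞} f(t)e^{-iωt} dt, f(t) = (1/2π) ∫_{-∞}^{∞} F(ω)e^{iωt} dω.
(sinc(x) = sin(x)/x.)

f(t) = 8 \left(\begin{cases} \cos^{2}{\left(\frac{2 \pi t}{13} \right)} & \text{for}\: \left|{t}\right| < \frac{13}{4} \\0 & \text{otherwise} \end{cases}\right)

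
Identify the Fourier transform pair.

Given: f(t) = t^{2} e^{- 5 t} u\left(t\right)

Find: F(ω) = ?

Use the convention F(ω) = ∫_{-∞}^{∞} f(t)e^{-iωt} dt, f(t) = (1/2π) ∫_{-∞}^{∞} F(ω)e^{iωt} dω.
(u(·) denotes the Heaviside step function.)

F(ω) = \frac{2}{\left(i \omega + 5\right)^{3}}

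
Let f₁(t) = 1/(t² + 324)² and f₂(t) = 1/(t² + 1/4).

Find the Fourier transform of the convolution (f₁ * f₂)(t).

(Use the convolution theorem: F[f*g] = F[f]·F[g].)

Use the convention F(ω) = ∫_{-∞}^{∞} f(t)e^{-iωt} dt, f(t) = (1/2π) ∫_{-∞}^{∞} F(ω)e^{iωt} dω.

F[f₁*f₂](ω) = \frac{\pi^{2} \left(18 \left|{\omega}\right| + 1\right) e^{- \frac{37 \left|{\omega}\right|}{2}}}{5832}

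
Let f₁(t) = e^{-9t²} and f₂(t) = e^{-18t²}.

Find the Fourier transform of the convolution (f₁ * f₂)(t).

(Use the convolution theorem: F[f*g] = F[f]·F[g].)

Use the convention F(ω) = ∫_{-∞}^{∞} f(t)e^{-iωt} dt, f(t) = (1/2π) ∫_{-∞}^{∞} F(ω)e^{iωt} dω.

F[f₁*f₂](ω) = \frac{\sqrt{2} \pi e^{- \frac{\omega^{2}}{24}}}{18}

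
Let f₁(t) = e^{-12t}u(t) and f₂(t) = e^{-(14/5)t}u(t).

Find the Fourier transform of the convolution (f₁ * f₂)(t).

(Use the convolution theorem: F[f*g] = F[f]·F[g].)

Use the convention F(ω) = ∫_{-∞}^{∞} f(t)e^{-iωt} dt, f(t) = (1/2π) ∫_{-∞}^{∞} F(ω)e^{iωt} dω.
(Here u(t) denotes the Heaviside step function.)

F[f₁*f₂](ω) = \frac{5}{\left(i \omega + 12\right) \left(5 i \omega + 14\right)}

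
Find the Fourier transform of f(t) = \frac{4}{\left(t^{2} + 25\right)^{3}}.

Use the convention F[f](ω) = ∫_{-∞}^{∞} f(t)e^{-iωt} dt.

F(ω) = \frac{\pi \left(25 \omega^{2} + 15 \left|{\omega}\right| + 3\right) e^{- 5 \left|{\omega}\right|}}{6250}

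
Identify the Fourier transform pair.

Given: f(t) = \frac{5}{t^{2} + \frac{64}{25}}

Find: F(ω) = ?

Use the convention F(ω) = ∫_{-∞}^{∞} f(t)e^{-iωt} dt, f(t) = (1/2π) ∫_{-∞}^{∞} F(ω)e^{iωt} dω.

F(ω) = \frac{25 \pi e^{- \frac{8 \left|{\omega}\right|}{5}}}{8}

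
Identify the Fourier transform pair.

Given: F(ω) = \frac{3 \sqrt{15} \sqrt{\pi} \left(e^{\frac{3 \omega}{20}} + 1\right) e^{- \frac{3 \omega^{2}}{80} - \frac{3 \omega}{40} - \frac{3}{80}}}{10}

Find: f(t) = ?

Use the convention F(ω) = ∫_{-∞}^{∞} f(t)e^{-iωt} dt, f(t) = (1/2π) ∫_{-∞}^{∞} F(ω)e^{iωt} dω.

f(t) = 6 e^{- \frac{20 t^{2}}{3}} \cos{\left(t \right)}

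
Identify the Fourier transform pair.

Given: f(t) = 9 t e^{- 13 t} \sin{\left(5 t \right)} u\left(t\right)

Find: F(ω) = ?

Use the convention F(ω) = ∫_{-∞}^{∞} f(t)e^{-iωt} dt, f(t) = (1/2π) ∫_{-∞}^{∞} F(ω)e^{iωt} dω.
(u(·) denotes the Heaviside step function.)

F(ω) = \frac{90 \left(i \omega + 13\right)}{\left(\left(i \omega + 13\right)^{2} + 25\right)^{2}}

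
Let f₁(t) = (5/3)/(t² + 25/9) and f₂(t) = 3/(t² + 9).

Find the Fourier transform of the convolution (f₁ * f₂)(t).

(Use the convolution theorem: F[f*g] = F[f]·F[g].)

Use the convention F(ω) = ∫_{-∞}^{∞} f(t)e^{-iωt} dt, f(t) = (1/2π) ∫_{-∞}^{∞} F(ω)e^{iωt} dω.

F[f₁*f₂](ω) = \pi^{2} e^{- \frac{14 \left|{\omega}\right|}{3}}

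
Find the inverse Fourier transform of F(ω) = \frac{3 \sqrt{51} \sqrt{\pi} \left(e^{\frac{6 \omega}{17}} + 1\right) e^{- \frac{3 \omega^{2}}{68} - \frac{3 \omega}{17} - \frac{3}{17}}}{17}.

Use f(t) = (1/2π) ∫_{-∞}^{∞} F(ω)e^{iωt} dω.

f(t) = 6 e^{- \frac{17 t^{2}}{3}} \cos{\left(2 t \right)}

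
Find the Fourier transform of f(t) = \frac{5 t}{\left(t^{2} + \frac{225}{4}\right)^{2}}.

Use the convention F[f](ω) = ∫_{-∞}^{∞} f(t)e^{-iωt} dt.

F(ω) = - \frac{i \pi \omega e^{- \frac{15 \left|{\omega}\right|}{2}}}{3}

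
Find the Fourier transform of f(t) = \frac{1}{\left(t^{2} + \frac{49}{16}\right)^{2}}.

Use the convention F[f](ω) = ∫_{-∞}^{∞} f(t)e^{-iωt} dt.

F(ω) = \frac{8 \pi \left(7 \left|{\omega}\right| + 4\right) e^{- \frac{7 \left|{\omega}\right|}{4}}}{343}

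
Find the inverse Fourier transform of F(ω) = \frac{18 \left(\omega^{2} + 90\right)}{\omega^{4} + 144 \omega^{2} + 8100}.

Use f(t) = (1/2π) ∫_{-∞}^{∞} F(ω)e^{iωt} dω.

f(t) = e^{- 9 \left|{t}\right|} \cos{\left(3 \left|{t}\right| \right)}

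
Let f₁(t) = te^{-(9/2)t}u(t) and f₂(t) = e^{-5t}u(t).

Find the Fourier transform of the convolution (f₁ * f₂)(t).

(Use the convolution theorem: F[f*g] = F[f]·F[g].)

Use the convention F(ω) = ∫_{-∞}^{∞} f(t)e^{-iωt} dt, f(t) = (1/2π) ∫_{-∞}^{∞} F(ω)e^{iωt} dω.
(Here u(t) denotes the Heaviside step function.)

F[f₁*f₂](ω) = \frac{4}{\left(i \omega + 5\right) \left(2 i \omega + 9\right)^{2}}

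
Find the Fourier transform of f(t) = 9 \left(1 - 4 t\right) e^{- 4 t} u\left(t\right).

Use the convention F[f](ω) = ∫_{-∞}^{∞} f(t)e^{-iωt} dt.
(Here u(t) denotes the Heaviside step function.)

F(ω) = \frac{9 i \omega}{- \omega^{2} + 8 i \omega + 16}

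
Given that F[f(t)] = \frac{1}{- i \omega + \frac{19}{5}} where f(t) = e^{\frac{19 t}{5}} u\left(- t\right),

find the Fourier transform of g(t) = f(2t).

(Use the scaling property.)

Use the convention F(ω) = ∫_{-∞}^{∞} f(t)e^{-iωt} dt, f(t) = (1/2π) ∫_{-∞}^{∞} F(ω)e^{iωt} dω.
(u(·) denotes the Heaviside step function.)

F[g](ω) = - \frac{5}{5 i \omega - 38}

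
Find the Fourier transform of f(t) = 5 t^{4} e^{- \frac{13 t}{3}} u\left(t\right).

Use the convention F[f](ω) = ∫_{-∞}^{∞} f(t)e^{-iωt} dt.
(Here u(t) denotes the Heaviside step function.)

F(ω) = \frac{29160}{\left(3 i \omega + 13\right)^{5}}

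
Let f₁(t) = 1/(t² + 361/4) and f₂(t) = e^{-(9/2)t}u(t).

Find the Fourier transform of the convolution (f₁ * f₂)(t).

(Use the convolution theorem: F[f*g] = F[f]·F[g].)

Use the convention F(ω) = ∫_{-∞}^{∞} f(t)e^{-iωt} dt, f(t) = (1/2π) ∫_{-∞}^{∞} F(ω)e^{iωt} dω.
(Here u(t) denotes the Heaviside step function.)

F[f₁*f₂](ω) = \frac{4 \pi e^{- \frac{19 \left|{\omega}\right|}{2}}}{19 \left(2 i \omega + 9\right)}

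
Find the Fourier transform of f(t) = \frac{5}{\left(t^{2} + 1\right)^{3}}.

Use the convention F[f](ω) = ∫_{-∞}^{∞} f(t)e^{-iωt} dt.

F(ω) = \frac{5 \pi \left(\omega^{2} + 3 \left|{\omega}\right| + 3\right) e^{- \left|{\omega}\right|}}{8}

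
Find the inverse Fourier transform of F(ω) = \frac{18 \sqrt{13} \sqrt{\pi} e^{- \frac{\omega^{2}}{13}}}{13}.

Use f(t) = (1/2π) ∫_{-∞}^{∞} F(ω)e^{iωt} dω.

f(t) = 9 e^{- \frac{13 t^{2}}{4}}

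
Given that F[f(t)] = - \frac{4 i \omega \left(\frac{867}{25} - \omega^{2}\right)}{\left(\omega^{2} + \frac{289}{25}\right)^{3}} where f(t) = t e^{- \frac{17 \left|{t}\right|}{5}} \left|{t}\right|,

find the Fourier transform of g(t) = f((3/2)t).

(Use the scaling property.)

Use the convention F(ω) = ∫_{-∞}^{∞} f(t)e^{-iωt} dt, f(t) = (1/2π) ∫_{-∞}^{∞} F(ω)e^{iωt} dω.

F[g](ω) = \frac{90000 i \omega \left(100 \omega^{2} - 7803\right)}{\left(100 \omega^{2} + 2601\right)^{3}}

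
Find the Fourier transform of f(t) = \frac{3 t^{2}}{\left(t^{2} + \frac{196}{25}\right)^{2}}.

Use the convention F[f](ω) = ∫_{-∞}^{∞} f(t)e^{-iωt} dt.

F(ω) = \frac{3 \pi \left(5 - 14 \left|{\omega}\right|\right) e^{- \frac{14 \left|{\omega}\right|}{5}}}{28}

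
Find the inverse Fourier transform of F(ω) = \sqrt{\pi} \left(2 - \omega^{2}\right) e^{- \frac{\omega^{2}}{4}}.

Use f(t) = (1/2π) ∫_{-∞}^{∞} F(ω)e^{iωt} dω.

f(t) = 4 t^{2} e^{- t^{2}}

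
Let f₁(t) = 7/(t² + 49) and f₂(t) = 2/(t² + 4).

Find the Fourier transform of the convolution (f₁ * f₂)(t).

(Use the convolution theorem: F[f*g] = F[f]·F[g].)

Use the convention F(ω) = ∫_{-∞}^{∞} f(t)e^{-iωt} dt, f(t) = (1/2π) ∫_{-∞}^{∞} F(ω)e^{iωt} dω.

F[f₁*f₂](ω) = \pi^{2} e^{- 9 \left|{\omega}\right|}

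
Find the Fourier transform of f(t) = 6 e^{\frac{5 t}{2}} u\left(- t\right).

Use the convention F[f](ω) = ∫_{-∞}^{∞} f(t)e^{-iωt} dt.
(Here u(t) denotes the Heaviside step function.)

F(ω) = - \frac{12}{2 i \omega - 5}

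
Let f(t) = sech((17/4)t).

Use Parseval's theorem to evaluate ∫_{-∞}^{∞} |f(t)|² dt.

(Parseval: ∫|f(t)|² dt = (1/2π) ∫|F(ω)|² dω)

∫|f(t)|² dt = \frac{8}{17}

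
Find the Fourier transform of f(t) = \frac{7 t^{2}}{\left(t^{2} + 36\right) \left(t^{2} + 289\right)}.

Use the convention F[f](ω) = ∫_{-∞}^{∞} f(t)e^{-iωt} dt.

F(ω) = \frac{7 \pi \left(17 - 6 e^{11 \left|{\omega}\right|}\right) e^{- 17 \left|{\omega}\right|}}{253}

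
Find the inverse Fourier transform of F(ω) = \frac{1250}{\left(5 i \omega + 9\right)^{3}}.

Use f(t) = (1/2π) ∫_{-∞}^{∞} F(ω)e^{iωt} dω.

f(t) = 5 t^{2} e^{- \frac{9 t}{5}} u\left(t\right)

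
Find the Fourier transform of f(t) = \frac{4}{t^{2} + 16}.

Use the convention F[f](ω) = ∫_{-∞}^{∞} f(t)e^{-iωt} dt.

F(ω) = \pi e^{- 4 \left|{\omega}\right|}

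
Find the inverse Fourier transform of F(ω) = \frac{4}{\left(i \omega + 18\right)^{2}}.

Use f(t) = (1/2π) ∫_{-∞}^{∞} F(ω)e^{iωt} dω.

f(t) = 4 t e^{- 18 t} u\left(t\right)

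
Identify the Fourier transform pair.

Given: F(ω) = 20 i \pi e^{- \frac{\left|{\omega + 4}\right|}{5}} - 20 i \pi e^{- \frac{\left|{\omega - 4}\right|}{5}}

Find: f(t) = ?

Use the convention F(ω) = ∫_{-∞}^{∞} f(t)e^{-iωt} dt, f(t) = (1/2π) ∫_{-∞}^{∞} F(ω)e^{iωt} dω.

f(t) = \frac{8 \sin{\left(4 t \right)}}{t^{2} + \frac{1}{25}}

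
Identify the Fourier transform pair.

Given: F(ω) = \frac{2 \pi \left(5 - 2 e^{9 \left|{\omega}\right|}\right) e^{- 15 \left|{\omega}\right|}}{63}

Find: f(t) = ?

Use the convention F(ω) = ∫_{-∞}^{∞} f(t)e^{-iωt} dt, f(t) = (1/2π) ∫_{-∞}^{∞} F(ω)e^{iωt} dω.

f(t) = \frac{2 t^{2}}{\left(t^{2} + 36\right) \left(t^{2} + 225\right)}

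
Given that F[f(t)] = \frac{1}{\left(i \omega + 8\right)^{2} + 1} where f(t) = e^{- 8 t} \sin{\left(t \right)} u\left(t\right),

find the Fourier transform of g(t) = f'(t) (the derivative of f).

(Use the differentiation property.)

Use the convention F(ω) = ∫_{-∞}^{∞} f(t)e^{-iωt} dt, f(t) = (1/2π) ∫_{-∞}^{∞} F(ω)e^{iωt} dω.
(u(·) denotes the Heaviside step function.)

F[g](ω) = \frac{i \omega}{\left(i \omega + 8\right)^{2} + 1}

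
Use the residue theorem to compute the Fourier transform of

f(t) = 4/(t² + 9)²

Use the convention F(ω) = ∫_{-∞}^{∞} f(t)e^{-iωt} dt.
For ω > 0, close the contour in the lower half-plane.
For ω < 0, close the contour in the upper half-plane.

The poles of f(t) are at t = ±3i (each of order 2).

Let g(z) = f(z)e^{-iωz}; for large |z| the factor e^{-iωz} decays in the lower half-plane when ω > 0 and in the upper half-plane when ω < 0.

Case ω > 0 (lower half-plane, clockwise contour ⇒ F(ω) = -2πi·ΣRes):
  Res_{z = - 3 i} g(z) = \frac{i \left(3 \omega + 1\right) e^{- 3 \omega}}{27} (pole of order 2)
  F(ω) = -2πi·ΣRes = \frac{2 \pi \left(3 \omega + 1\right) e^{- 3 \omega}}{27}

Case ω < 0 (upper half-plane, counterclockwise contour ⇒ F(ω) = +2πi·ΣRes):
  Res_{z = 3 i} g(z) = \frac{i \left(3 \omega - 1\right) e^{3 \omega}}{27} (pole of order 2)
  F(ω) = 2πi·ΣRes = \frac{2 \pi \left(1 - 3 \omega\right) e^{3 \omega}}{27}

Both cases combine into a single formula in |ω|:

F(ω) = \frac{2 \pi \left(3 \left|{\omega}\right| + 1\right) e^{- 3 \left|{\omega}\right|}}{27}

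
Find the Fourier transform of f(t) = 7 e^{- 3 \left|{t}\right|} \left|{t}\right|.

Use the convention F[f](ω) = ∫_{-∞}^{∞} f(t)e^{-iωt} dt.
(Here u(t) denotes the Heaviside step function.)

F(ω) = \frac{14 \left(9 - \omega^{2}\right)}{\left(\omega^{2} + 9\right)^{2}}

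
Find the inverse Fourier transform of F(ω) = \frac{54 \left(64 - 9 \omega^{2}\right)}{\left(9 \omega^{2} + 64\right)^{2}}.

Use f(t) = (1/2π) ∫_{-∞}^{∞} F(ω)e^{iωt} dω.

f(t) = 3 e^{- \frac{8 \left|{t}\right|}{3}} \left|{t}\right|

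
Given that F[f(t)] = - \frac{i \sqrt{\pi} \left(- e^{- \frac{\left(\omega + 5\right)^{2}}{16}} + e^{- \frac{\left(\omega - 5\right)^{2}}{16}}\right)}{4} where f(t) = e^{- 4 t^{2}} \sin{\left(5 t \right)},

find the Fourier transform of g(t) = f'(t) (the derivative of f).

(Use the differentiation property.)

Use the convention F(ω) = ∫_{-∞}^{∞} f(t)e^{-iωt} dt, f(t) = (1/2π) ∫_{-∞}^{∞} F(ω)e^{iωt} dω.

F[g](ω) = \frac{\sqrt{\pi} \omega \left(e^{\frac{5 \omega}{4}} - 1\right) e^{- \frac{\omega^{2}}{16} - \frac{5 \omega}{8} - \frac{25}{16}}}{4}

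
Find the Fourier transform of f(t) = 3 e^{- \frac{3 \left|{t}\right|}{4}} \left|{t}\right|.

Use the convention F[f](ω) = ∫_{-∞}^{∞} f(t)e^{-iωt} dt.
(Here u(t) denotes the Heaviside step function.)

F(ω) = \frac{96 \left(9 - 16 \omega^{2}\right)}{\left(16 \omega^{2} + 9\right)^{2}}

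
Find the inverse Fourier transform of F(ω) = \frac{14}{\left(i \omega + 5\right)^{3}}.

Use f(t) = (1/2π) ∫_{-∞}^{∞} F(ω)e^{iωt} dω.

f(t) = 7 t^{2} e^{- 5 t} u\left(t\right)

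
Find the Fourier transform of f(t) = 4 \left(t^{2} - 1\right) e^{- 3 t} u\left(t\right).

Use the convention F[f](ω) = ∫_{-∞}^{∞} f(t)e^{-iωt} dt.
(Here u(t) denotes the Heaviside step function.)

F(ω) = \frac{4 \left(2 i \omega - \left(i \omega + 3\right)^{3} + 6\right)}{\left(i \omega + 3\right)^{4}}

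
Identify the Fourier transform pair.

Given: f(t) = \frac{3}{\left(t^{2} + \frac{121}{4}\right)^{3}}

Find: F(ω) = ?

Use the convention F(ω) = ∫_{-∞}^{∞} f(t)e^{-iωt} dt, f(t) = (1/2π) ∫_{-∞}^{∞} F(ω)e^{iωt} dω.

F(ω) = \frac{3 \pi \left(121 \omega^{2} + 66 \left|{\omega}\right| + 12\right) e^{- \frac{11 \left|{\omega}\right|}{2}}}{161051}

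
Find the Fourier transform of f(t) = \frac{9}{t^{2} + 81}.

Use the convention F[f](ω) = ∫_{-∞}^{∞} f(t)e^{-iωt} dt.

F(ω) = \pi e^{- 9 \left|{\omega}\right|}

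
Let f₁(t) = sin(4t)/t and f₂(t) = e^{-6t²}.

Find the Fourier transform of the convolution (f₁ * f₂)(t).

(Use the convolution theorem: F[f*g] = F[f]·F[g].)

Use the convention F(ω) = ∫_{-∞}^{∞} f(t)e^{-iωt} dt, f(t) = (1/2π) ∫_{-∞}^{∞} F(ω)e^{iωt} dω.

F[f₁*f₂](ω) = \begin{cases} \frac{\sqrt{6} \pi^{\frac{3}{2}} e^{- \frac{\omega^{2}}{24}}}{6} & \text{for}\: \omega > -4 \wedge \omega < 4 \\0 & \text{otherwise} \end{cases}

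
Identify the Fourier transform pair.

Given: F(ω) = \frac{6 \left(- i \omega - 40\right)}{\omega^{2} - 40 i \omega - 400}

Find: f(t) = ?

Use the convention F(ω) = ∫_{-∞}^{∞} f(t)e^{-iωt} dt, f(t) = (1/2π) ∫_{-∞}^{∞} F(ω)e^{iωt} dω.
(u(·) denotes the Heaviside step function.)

f(t) = 6 \left(20 t + 1\right) e^{- 20 t} u\left(t\right)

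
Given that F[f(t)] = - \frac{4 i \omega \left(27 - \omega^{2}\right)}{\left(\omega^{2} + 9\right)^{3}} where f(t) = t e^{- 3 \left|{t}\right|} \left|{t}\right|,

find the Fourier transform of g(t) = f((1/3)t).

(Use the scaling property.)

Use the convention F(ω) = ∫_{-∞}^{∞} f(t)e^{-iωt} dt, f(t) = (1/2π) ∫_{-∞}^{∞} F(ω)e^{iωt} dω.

F[g](ω) = \frac{4 i \omega \left(\omega^{2} - 3\right)}{9 \left(\omega^{2} + 1\right)^{3}}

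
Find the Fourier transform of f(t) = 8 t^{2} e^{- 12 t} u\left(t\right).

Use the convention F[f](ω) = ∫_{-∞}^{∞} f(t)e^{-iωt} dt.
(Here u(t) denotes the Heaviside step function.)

F(ω) = \frac{16}{\left(i \omega + 12\right)^{3}}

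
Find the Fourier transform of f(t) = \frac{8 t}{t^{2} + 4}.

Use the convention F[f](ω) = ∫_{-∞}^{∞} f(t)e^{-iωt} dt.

F(ω) = - 8 i \pi e^{- 2 \left|{\omega}\right|} \operatorname{sign}{\left(\omega \right)}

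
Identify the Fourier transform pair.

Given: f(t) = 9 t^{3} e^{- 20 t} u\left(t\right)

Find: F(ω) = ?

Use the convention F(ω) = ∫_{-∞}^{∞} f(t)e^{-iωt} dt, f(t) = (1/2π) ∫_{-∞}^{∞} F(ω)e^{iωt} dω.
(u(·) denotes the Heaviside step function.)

F(ω) = \frac{54}{\left(i \omega + 20\right)^{4}}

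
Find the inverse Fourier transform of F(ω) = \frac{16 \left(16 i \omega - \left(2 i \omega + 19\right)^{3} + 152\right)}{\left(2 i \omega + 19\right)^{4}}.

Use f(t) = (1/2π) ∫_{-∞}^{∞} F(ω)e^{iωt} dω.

f(t) = 8 \left(t^{2} - 1\right) e^{- \frac{19 t}{2}} u\left(t\right)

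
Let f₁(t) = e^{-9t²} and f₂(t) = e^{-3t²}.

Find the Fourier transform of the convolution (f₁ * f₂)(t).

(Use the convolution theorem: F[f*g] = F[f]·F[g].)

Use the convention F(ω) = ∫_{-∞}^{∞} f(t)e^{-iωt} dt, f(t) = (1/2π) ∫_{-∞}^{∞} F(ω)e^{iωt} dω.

F[f₁*f₂](ω) = \frac{\sqrt{3} \pi e^{- \frac{\omega^{2}}{9}}}{9}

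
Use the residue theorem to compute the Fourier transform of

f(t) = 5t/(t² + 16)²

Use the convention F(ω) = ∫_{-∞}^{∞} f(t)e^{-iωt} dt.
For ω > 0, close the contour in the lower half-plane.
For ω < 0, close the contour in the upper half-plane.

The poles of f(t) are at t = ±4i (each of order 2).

Let g(z) = f(z)e^{-iωz}; for large |z| the factor e^{-iωz} decays in the lower half-plane when ω > 0 and in the upper half-plane when ω < 0.

Case ω > 0 (lower half-plane, clockwise contour ⇒ F(ω) = -2πi·ΣRes):
  Res_{z = - 4 i} g(z) = \frac{5 \omega e^{- 4 \omega}}{16} (pole of order 2)
  F(ω) = -2πi·ΣRes = - \frac{5 i \pi \omega e^{- 4 \omega}}{8}

Case ω < 0 (upper half-plane, counterclockwise contour ⇒ F(ω) = +2πi·ΣRes):
  Res_{z = 4 i} g(z) = - \frac{5 \omega e^{4 \omega}}{16} (pole of order 2)
  F(ω) = 2πi·ΣRes = - \frac{5 i \pi \omega e^{4 \omega}}{8}

Both cases combine into a single formula in |ω|:

F(ω) = - \frac{5 i \pi \omega e^{- 4 \left|{\omega}\right|}}{8}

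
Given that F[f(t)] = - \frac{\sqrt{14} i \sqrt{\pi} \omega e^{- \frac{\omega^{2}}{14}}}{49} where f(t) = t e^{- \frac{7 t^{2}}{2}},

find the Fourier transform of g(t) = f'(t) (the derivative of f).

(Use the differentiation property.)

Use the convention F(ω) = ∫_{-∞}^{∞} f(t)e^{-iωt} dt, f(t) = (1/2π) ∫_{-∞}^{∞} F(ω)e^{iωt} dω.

F[g](ω) = \frac{\sqrt{14} \sqrt{\pi} \omega^{2} e^{- \frac{\omega^{2}}{14}}}{49}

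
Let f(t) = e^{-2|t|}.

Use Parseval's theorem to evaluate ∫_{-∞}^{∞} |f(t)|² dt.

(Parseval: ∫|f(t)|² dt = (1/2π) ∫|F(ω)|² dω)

∫|f(t)|² dt = \frac{1}{2}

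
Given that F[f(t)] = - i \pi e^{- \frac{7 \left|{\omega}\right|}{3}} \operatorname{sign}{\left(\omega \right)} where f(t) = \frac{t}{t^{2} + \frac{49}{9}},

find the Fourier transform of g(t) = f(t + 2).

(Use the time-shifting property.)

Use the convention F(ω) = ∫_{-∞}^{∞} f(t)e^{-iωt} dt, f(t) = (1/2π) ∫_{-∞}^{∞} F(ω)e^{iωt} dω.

F[g](ω) = - i \pi e^{2 i \omega} e^{- \frac{7 \left|{\omega}\right|}{3}} \operatorname{sign}{\left(\omega \right)}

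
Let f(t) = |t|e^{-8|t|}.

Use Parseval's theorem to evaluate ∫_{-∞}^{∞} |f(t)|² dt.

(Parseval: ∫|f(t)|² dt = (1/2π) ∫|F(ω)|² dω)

∫|f(t)|² dt = \frac{1}{1024}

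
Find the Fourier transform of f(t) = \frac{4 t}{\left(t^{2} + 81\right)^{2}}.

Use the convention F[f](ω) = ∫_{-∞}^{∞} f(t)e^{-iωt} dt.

F(ω) = - \frac{2 i \pi \omega e^{- 9 \left|{\omega}\right|}}{9}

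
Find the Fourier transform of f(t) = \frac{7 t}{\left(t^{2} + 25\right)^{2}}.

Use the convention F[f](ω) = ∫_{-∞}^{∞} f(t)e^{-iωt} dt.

F(ω) = - \frac{7 i \pi \omega e^{- 5 \left|{\omega}\right|}}{10}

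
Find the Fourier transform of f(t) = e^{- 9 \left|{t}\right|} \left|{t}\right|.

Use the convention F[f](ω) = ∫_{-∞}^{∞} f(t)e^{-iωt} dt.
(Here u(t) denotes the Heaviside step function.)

F(ω) = \frac{2 \left(81 - \omega^{2}\right)}{\left(\omega^{2} + 81\right)^{2}}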